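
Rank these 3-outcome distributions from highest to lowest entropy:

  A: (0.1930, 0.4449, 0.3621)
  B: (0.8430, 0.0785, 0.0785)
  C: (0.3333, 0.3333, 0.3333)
C > A > B

Key insight: Entropy is maximized by uniform distributions and minimized by concentrated distributions.

- Uniform distributions have maximum entropy log₂(3) = 1.5850 bits
- The more "peaked" or concentrated a distribution, the lower its entropy

Entropies:
  H(A) = 1.5085 bits
  H(B) = 0.7841 bits
  H(C) = 1.5850 bits

Ranking: C > A > B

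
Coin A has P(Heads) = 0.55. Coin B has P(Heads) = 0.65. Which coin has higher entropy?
A

For binary distributions, entropy is maximized at p=0.5 and decreases as p moves toward 0 or 1.

H(A) = H(0.55) = 0.9928 bits
H(B) = H(0.65) = 0.9341 bits

Distribution A (p=0.55) is closer to uniform (p=0.5), so it has higher entropy.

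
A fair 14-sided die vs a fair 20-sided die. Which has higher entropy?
20-sided die

Both are uniform distributions; for uniform over n outcomes, H = log₂(n). H(14-sided) = log₂(14) = 3.807 bits and H(20-sided) = log₂(20) = 4.322 bits. More outcomes in a uniform distribution means higher entropy.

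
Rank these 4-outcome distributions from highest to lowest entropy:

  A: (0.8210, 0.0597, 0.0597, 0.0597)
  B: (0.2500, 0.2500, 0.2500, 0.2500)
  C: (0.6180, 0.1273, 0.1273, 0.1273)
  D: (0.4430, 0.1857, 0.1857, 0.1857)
B > D > C > A

Key insight: Entropy is maximized by uniform distributions and minimized by concentrated distributions.

Entropies:
  H(A) = 0.9616 bits
  H(B) = 2.0000 bits
  H(C) = 1.5649 bits
  H(D) = 1.8734 bits

Ranking: B > D > C > A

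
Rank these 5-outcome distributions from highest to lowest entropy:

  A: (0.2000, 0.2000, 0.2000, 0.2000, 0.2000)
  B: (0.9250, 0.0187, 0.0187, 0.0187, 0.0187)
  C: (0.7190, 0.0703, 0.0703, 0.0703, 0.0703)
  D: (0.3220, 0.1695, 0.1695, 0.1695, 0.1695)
A > D > C > B

Key insight: Entropy is maximized by uniform distributions and minimized by concentrated distributions.

Entropies:
  H(A) = 2.3219 bits
  H(B) = 0.5343 bits
  H(C) = 1.4188 bits
  H(D) = 2.2625 bits

Ranking: A > D > C > B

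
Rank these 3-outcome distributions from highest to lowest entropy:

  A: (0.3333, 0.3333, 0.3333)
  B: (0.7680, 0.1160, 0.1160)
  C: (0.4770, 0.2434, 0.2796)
A > C > B

Key insight: Entropy is maximized by uniform distributions and minimized by concentrated distributions.

- Uniform distributions have maximum entropy log₂(3) = 1.5850 bits
- The more "peaked" or concentrated a distribution, the lower its entropy

Entropies:
  H(A) = 1.5850 bits
  H(B) = 1.0135 bits
  H(C) = 1.5196 bits

Ranking: A > C > B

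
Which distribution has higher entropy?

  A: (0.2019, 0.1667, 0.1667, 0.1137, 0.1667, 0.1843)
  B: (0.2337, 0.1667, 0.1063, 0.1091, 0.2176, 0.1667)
A

Both distributions are close to uniform, making this a harder comparison.

H(A) = 2.5650 bits
H(B) = 2.5229 bits

The distribution closer to uniform has higher entropy.
Answer: A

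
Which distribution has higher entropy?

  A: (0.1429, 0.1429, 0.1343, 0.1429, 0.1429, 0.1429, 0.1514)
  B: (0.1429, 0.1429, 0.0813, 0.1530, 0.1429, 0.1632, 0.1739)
A

Both distributions are close to uniform, making this a harder comparison.

H(A) = 2.8066 bits
H(B) = 2.7776 bits

The distribution closer to uniform has higher entropy.
Answer: A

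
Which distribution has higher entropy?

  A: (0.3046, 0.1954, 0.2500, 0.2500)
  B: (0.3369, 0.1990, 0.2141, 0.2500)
A

Both distributions are close to uniform, making this a harder comparison.

H(A) = 1.9826 bits
H(B) = 1.9684 bits

The distribution closer to uniform has higher entropy.
Answer: A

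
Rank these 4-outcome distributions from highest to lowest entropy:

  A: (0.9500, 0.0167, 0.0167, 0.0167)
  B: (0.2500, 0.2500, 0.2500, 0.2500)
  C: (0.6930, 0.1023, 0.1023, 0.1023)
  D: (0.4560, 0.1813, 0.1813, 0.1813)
B > D > C > A

Key insight: Entropy is maximized by uniform distributions and minimized by concentrated distributions.

Entropies:
  H(A) = 0.3656 bits
  H(B) = 2.0000 bits
  H(C) = 1.3763 bits
  H(D) = 1.8566 bits

Ranking: B > D > C > A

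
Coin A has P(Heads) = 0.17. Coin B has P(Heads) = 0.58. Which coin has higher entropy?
B

For binary distributions, entropy is maximized at p=0.5 and decreases as p moves toward 0 or 1.

H(A) = H(0.17) = 0.6577 bits
H(B) = H(0.58) = 0.9815 bits

Distribution B (p=0.58) is closer to uniform (p=0.5), so it has higher entropy.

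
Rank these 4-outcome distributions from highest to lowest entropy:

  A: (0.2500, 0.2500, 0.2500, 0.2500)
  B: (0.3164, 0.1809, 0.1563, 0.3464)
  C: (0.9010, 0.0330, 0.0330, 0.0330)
A > B > C

Key insight: Entropy is maximized by uniform distributions and minimized by concentrated distributions.

- Uniform distributions have maximum entropy log₂(4) = 2.0000 bits
- The more "peaked" or concentrated a distribution, the lower its entropy

Entropies:
  H(A) = 2.0000 bits
  H(B) = 1.9199 bits
  H(C) = 0.6227 bits

Ranking: A > B > C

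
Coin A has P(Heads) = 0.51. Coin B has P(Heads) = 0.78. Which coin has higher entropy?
A

For binary distributions, entropy is maximized at p=0.5 and decreases as p moves toward 0 or 1.

H(A) = H(0.51) = 0.9997 bits
H(B) = H(0.78) = 0.7602 bits

Distribution A (p=0.51) is closer to uniform (p=0.5), so it has higher entropy.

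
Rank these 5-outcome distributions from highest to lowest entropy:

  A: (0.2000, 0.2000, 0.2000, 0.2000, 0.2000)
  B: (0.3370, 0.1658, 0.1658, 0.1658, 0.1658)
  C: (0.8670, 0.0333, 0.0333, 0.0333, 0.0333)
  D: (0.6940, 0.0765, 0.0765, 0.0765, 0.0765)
A > B > D > C

Key insight: Entropy is maximized by uniform distributions and minimized by concentrated distributions.

Entropies:
  H(A) = 2.3219 bits
  H(B) = 2.2479 bits
  H(C) = 0.8316 bits
  H(D) = 1.5005 bits

Ranking: A > B > D > C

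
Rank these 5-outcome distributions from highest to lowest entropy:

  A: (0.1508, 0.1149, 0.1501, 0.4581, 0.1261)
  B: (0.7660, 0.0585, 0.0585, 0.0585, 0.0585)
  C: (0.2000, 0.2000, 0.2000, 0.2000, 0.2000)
C > A > B

Key insight: Entropy is maximized by uniform distributions and minimized by concentrated distributions.

- Uniform distributions have maximum entropy log₂(5) = 2.3219 bits
- The more "peaked" or concentrated a distribution, the lower its entropy

Entropies:
  H(A) = 2.0735 bits
  H(B) = 1.2529 bits
  H(C) = 2.3219 bits

Ranking: C > A > B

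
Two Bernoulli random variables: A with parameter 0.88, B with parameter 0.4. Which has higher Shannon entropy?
B

For binary distributions, entropy is maximized at p=0.5 and decreases as p moves toward 0 or 1.

H(A) = H(0.88) = 0.5294 bits
H(B) = H(0.4) = 0.9710 bits

Distribution B (p=0.4) is closer to uniform (p=0.5), so it has higher entropy.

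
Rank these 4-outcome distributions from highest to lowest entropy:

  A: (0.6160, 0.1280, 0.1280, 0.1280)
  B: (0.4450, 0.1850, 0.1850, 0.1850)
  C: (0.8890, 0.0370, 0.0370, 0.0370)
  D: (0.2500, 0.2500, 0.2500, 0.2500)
D > B > A > C

Key insight: Entropy is maximized by uniform distributions and minimized by concentrated distributions.

Entropies:
  H(A) = 1.5694 bits
  H(B) = 1.8709 bits
  H(C) = 0.6789 bits
  H(D) = 2.0000 bits

Ranking: D > B > A > C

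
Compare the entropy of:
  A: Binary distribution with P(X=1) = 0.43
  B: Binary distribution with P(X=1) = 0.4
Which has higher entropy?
A

For binary distributions, entropy is maximized at p=0.5 and decreases as p moves toward 0 or 1.

H(A) = H(0.43) = 0.9858 bits
H(B) = H(0.4) = 0.9710 bits

Distribution A (p=0.43) is closer to uniform (p=0.5), so it has higher entropy.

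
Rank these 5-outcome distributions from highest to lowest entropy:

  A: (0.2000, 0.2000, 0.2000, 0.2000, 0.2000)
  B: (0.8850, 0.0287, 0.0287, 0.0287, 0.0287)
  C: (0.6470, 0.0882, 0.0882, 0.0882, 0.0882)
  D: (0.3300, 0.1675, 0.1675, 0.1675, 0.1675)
A > D > C > B

Key insight: Entropy is maximized by uniform distributions and minimized by concentrated distributions.

Entropies:
  H(A) = 2.3219 bits
  H(B) = 0.7448 bits
  H(C) = 1.6427 bits
  H(D) = 2.2549 bits

Ranking: A > D > C > B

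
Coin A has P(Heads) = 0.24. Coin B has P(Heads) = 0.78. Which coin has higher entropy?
A

For binary distributions, entropy is maximized at p=0.5 and decreases as p moves toward 0 or 1.

H(A) = H(0.24) = 0.7950 bits
H(B) = H(0.78) = 0.7602 bits

Distribution A (p=0.24) is closer to uniform (p=0.5), so it has higher entropy.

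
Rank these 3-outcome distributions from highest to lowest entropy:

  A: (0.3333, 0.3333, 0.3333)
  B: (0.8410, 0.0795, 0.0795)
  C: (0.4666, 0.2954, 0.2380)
A > C > B

Key insight: Entropy is maximized by uniform distributions and minimized by concentrated distributions.

- Uniform distributions have maximum entropy log₂(3) = 1.5850 bits
- The more "peaked" or concentrated a distribution, the lower its entropy

Entropies:
  H(A) = 1.5850 bits
  H(B) = 0.7909 bits
  H(C) = 1.5257 bits

Ranking: A > C > B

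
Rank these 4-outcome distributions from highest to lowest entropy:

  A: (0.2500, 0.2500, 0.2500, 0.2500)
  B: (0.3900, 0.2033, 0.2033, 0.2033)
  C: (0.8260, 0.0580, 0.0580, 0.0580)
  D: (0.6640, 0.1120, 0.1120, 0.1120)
A > B > D > C

Key insight: Entropy is maximized by uniform distributions and minimized by concentrated distributions.

Entropies:
  H(A) = 2.0000 bits
  H(B) = 1.9316 bits
  H(C) = 0.9426 bits
  H(D) = 1.4535 bits

Ranking: A > B > D > C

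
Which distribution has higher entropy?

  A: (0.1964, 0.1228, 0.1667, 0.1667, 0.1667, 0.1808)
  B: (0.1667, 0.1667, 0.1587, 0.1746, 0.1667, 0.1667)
B

Both distributions are close to uniform, making this a harder comparison.

H(A) = 2.5713 bits
H(B) = 2.5844 bits

The distribution closer to uniform has higher entropy.
Answer: B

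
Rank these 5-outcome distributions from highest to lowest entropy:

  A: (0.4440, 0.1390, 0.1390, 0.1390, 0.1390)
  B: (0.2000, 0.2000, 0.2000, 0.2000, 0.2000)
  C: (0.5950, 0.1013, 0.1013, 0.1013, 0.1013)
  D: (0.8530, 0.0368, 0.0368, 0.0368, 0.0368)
B > A > C > D

Key insight: Entropy is maximized by uniform distributions and minimized by concentrated distributions.

Entropies:
  H(A) = 2.1029 bits
  H(B) = 2.3219 bits
  H(C) = 1.7838 bits
  H(D) = 0.8963 bits

Ranking: B > A > C > D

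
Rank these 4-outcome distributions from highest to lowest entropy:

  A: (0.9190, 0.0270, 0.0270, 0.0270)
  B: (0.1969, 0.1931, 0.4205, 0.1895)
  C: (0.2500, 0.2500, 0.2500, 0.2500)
C > B > A

Key insight: Entropy is maximized by uniform distributions and minimized by concentrated distributions.

- Uniform distributions have maximum entropy log₂(4) = 2.0000 bits
- The more "peaked" or concentrated a distribution, the lower its entropy

Entropies:
  H(A) = 0.5341 bits
  H(B) = 1.9001 bits
  H(C) = 2.0000 bits

Ranking: C > B > A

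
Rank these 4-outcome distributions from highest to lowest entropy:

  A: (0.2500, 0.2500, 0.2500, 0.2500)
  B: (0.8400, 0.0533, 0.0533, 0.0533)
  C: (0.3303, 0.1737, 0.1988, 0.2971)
A > C > B

Key insight: Entropy is maximized by uniform distributions and minimized by concentrated distributions.

- Uniform distributions have maximum entropy log₂(4) = 2.0000 bits
- The more "peaked" or concentrated a distribution, the lower its entropy

Entropies:
  H(A) = 2.0000 bits
  H(B) = 0.8879 bits
  H(C) = 1.9501 bits

Ranking: A > C > B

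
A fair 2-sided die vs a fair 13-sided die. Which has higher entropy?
13-sided die

Both are uniform distributions; for uniform over n outcomes, H = log₂(n). H(2-sided) = log₂(2) = 1.000 bits and H(13-sided) = log₂(13) = 3.700 bits. More outcomes in a uniform distribution means higher entropy.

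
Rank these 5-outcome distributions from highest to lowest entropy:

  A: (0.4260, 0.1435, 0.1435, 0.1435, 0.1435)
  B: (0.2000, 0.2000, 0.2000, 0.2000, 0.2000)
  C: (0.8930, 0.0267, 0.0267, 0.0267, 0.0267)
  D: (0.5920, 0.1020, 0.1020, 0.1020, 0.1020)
B > A > D > C

Key insight: Entropy is maximized by uniform distributions and minimized by concentrated distributions.

Entropies:
  H(A) = 2.1321 bits
  H(B) = 2.3219 bits
  H(C) = 0.7048 bits
  H(D) = 1.7914 bits

Ranking: B > A > D > C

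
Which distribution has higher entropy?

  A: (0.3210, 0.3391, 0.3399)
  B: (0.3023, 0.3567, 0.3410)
A

Both distributions are close to uniform, making this a harder comparison.

H(A) = 1.5845 bits
H(B) = 1.5815 bits

The distribution closer to uniform has higher entropy.
Answer: A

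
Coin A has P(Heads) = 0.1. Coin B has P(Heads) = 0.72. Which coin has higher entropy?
B

For binary distributions, entropy is maximized at p=0.5 and decreases as p moves toward 0 or 1.

H(A) = H(0.1) = 0.4690 bits
H(B) = H(0.72) = 0.8555 bits

Distribution B (p=0.72) is closer to uniform (p=0.5), so it has higher entropy.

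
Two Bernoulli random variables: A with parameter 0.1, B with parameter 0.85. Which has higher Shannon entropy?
B

For binary distributions, entropy is maximized at p=0.5 and decreases as p moves toward 0 or 1.

H(A) = H(0.1) = 0.4690 bits
H(B) = H(0.85) = 0.6098 bits

Distribution B (p=0.85) is closer to uniform (p=0.5), so it has higher entropy.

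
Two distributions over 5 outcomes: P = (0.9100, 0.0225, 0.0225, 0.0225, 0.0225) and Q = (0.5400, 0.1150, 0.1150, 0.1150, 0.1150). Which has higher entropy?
Q

P is highly concentrated on one outcome (91%), making it nearly deterministic. Q spreads its mass more evenly (max 54%). The more spread-out distribution has higher entropy: H(P) ≈ 0.616 bits, H(Q) ≈ 1.915 bits.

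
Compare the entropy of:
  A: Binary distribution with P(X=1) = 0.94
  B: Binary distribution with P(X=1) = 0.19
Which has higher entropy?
B

For binary distributions, entropy is maximized at p=0.5 and decreases as p moves toward 0 or 1.

H(A) = H(0.94) = 0.3274 bits
H(B) = H(0.19) = 0.7015 bits

Distribution B (p=0.19) is closer to uniform (p=0.5), so it has higher entropy.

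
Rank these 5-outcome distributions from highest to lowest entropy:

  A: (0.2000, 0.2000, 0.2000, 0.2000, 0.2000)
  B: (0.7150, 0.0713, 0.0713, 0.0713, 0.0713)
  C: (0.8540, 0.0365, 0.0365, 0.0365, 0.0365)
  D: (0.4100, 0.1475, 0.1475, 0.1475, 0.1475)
A > D > B > C

Key insight: Entropy is maximized by uniform distributions and minimized by concentrated distributions.

Entropies:
  H(A) = 2.3219 bits
  H(B) = 1.4322 bits
  H(C) = 0.8917 bits
  H(D) = 2.1565 bits

Ranking: A > D > B > C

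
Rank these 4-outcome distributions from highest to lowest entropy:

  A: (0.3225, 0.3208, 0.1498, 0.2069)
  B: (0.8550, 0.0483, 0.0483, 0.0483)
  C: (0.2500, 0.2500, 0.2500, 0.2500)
C > A > B

Key insight: Entropy is maximized by uniform distributions and minimized by concentrated distributions.

- Uniform distributions have maximum entropy log₂(4) = 2.0000 bits
- The more "peaked" or concentrated a distribution, the lower its entropy

Entropies:
  H(A) = 1.9333 bits
  H(B) = 0.8270 bits
  H(C) = 2.0000 bits

Ranking: C > A > B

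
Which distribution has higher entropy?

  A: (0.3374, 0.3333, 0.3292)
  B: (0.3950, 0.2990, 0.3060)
A

Both distributions are close to uniform, making this a harder comparison.

H(A) = 1.5849 bits
H(B) = 1.5729 bits

The distribution closer to uniform has higher entropy.
Answer: A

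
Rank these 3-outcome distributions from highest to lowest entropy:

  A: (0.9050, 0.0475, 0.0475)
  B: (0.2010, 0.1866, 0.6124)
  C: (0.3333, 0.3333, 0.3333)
C > B > A

Key insight: Entropy is maximized by uniform distributions and minimized by concentrated distributions.

- Uniform distributions have maximum entropy log₂(3) = 1.5850 bits
- The more "peaked" or concentrated a distribution, the lower its entropy

Entropies:
  H(A) = 0.5479 bits
  H(B) = 1.3505 bits
  H(C) = 1.5850 bits

Ranking: C > B > A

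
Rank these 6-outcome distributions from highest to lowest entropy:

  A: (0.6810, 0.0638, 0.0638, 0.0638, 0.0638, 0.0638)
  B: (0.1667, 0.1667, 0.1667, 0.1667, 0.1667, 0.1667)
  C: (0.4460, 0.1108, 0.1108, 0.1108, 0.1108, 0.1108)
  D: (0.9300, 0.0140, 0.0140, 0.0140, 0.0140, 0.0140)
B > C > A > D

Key insight: Entropy is maximized by uniform distributions and minimized by concentrated distributions.

Entropies:
  H(A) = 1.6440 bits
  H(B) = 2.5850 bits
  H(C) = 2.2779 bits
  H(D) = 0.5285 bits

Ranking: B > C > A > D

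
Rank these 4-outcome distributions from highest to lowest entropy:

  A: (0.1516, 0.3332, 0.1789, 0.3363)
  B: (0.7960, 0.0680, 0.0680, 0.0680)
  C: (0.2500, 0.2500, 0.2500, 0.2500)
C > A > B

Key insight: Entropy is maximized by uniform distributions and minimized by concentrated distributions.

- Uniform distributions have maximum entropy log₂(4) = 2.0000 bits
- The more "peaked" or concentrated a distribution, the lower its entropy

Entropies:
  H(A) = 1.9138 bits
  H(B) = 1.0532 bits
  H(C) = 2.0000 bits

Ranking: C > A > B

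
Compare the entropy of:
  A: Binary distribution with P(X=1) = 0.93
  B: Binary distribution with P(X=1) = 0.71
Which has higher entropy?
B

For binary distributions, entropy is maximized at p=0.5 and decreases as p moves toward 0 or 1.

H(A) = H(0.93) = 0.3659 bits
H(B) = H(0.71) = 0.8687 bits

Distribution B (p=0.71) is closer to uniform (p=0.5), so it has higher entropy.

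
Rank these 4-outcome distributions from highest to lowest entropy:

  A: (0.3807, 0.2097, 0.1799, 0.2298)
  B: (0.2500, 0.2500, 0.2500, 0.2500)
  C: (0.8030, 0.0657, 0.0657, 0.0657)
B > A > C

Key insight: Entropy is maximized by uniform distributions and minimized by concentrated distributions.

- Uniform distributions have maximum entropy log₂(4) = 2.0000 bits
- The more "peaked" or concentrated a distribution, the lower its entropy

Entropies:
  H(A) = 1.9357 bits
  H(B) = 2.0000 bits
  H(C) = 1.0281 bits

Ranking: B > A > C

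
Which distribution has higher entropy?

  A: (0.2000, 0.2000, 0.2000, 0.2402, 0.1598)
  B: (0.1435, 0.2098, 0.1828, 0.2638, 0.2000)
A

Both distributions are close to uniform, making this a harder comparison.

H(A) = 2.3102 bits
H(B) = 2.2944 bits

The distribution closer to uniform has higher entropy.
Answer: A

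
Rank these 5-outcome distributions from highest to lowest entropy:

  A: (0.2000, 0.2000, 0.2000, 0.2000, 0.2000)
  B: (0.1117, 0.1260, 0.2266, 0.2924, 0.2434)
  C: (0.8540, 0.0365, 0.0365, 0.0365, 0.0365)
A > B > C

Key insight: Entropy is maximized by uniform distributions and minimized by concentrated distributions.

- Uniform distributions have maximum entropy log₂(5) = 2.3219 bits
- The more "peaked" or concentrated a distribution, the lower its entropy

Entropies:
  H(A) = 2.3219 bits
  H(B) = 2.2299 bits
  H(C) = 0.8917 bits

Ranking: A > B > C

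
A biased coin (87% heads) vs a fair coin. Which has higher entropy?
Fair coin

The fair coin is uniform (p=0.5), maximizing binary entropy at 1 bit. The biased coin has H(0.87) ≈ 0.557 bits — its outcome is more predictable, so its entropy is lower.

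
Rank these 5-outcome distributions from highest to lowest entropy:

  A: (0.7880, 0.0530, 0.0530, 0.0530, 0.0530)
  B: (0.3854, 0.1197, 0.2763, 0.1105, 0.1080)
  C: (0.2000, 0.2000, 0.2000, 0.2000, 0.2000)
C > B > A

Key insight: Entropy is maximized by uniform distributions and minimized by concentrated distributions.

- Uniform distributions have maximum entropy log₂(5) = 2.3219 bits
- The more "peaked" or concentrated a distribution, the lower its entropy

Entropies:
  H(A) = 1.1693 bits
  H(B) = 2.1075 bits
  H(C) = 2.3219 bits

Ranking: C > B > A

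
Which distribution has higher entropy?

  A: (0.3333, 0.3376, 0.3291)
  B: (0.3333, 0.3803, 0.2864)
A

Both distributions are close to uniform, making this a harder comparison.

H(A) = 1.5849 bits
H(B) = 1.5754 bits

The distribution closer to uniform has higher entropy.
Answer: A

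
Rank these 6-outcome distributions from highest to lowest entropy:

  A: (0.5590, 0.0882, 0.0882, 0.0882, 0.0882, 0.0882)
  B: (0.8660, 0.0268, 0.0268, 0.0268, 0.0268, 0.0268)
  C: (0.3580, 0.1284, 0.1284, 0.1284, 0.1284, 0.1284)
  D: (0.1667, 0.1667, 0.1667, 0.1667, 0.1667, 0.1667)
D > C > A > B

Key insight: Entropy is maximized by uniform distributions and minimized by concentrated distributions.

Entropies:
  H(A) = 2.0139 bits
  H(B) = 0.8794 bits
  H(C) = 2.4317 bits
  H(D) = 2.5850 bits

Ranking: D > C > A > B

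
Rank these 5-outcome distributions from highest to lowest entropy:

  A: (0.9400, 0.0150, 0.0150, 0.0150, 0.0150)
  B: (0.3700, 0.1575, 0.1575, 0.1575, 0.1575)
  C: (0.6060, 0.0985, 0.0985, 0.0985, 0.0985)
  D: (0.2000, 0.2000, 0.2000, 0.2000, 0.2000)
D > B > C > A

Key insight: Entropy is maximized by uniform distributions and minimized by concentrated distributions.

Entropies:
  H(A) = 0.4474 bits
  H(B) = 2.2107 bits
  H(C) = 1.7553 bits
  H(D) = 2.3219 bits

Ranking: D > B > C > A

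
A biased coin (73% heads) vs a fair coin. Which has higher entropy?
Fair coin

The fair coin is uniform (p=0.5), maximizing binary entropy at 1 bit. The biased coin has H(0.73) ≈ 0.841 bits — its outcome is more predictable, so its entropy is lower.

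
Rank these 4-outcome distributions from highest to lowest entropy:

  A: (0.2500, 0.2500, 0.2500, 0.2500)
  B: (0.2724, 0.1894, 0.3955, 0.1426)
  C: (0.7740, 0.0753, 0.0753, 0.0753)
A > B > C

Key insight: Entropy is maximized by uniform distributions and minimized by concentrated distributions.

- Uniform distributions have maximum entropy log₂(4) = 2.0000 bits
- The more "peaked" or concentrated a distribution, the lower its entropy

Entropies:
  H(A) = 2.0000 bits
  H(B) = 1.8958 bits
  H(C) = 1.1292 bits

Ranking: A > B > C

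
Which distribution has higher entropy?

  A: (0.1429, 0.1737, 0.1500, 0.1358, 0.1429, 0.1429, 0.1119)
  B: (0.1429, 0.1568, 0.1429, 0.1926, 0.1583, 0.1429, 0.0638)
A

Both distributions are close to uniform, making this a harder comparison.

H(A) = 2.7971 bits
H(B) = 2.7542 bits

The distribution closer to uniform has higher entropy.
Answer: A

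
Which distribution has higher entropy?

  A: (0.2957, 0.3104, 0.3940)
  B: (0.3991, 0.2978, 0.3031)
A

Both distributions are close to uniform, making this a harder comparison.

H(A) = 1.5731 bits
H(B) = 1.5713 bits

The distribution closer to uniform has higher entropy.
Answer: A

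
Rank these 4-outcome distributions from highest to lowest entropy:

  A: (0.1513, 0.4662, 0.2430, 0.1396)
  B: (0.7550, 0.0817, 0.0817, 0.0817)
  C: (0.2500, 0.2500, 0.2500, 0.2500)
C > A > B

Key insight: Entropy is maximized by uniform distributions and minimized by concentrated distributions.

- Uniform distributions have maximum entropy log₂(4) = 2.0000 bits
- The more "peaked" or concentrated a distribution, the lower its entropy

Entropies:
  H(A) = 1.8179 bits
  H(B) = 1.1916 bits
  H(C) = 2.0000 bits

Ranking: C > A > B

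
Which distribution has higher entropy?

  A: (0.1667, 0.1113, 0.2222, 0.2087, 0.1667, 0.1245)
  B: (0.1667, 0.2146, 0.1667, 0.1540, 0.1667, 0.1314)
B

Both distributions are close to uniform, making this a harder comparison.

H(A) = 2.5423 bits
H(B) = 2.5693 bits

The distribution closer to uniform has higher entropy.
Answer: B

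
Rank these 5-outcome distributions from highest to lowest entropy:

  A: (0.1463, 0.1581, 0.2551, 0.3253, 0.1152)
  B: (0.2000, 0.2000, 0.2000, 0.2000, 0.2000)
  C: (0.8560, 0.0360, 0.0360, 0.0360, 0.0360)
B > A > C

Key insight: Entropy is maximized by uniform distributions and minimized by concentrated distributions.

- Uniform distributions have maximum entropy log₂(5) = 2.3219 bits
- The more "peaked" or concentrated a distribution, the lower its entropy

Entropies:
  H(A) = 2.2153 bits
  H(B) = 2.3219 bits
  H(C) = 0.8826 bits

Ranking: B > A > C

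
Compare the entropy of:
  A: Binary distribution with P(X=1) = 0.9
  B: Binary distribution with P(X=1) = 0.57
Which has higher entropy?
B

For binary distributions, entropy is maximized at p=0.5 and decreases as p moves toward 0 or 1.

H(A) = H(0.9) = 0.4690 bits
H(B) = H(0.57) = 0.9858 bits

Distribution B (p=0.57) is closer to uniform (p=0.5), so it has higher entropy.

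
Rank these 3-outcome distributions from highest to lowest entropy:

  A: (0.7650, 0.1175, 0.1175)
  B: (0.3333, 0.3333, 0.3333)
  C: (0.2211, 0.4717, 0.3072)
B > C > A

Key insight: Entropy is maximized by uniform distributions and minimized by concentrated distributions.

- Uniform distributions have maximum entropy log₂(3) = 1.5850 bits
- The more "peaked" or concentrated a distribution, the lower its entropy

Entropies:
  H(A) = 1.0216 bits
  H(B) = 1.5850 bits
  H(C) = 1.5158 bits

Ranking: B > C > A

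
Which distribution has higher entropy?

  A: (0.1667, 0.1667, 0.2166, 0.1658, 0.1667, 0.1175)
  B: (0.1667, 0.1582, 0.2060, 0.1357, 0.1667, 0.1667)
B

Both distributions are close to uniform, making this a harder comparison.

H(A) = 2.5634 bits
H(B) = 2.5740 bits

The distribution closer to uniform has higher entropy.
Answer: B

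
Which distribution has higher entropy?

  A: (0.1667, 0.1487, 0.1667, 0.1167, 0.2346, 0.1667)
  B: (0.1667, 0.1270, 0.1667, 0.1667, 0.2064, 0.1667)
B

Both distributions are close to uniform, making this a harder comparison.

H(A) = 2.5537 bits
H(B) = 2.5712 bits

The distribution closer to uniform has higher entropy.
Answer: B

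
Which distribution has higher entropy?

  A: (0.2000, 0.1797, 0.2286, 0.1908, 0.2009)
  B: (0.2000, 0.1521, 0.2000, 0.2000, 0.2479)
A

Both distributions are close to uniform, making this a harder comparison.

H(A) = 2.3173 bits
H(B) = 2.3052 bits

The distribution closer to uniform has higher entropy.
Answer: A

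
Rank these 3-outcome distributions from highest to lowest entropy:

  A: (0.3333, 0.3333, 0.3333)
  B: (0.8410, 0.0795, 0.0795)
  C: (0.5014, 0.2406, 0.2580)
A > C > B

Key insight: Entropy is maximized by uniform distributions and minimized by concentrated distributions.

- Uniform distributions have maximum entropy log₂(3) = 1.5850 bits
- The more "peaked" or concentrated a distribution, the lower its entropy

Entropies:
  H(A) = 1.5850 bits
  H(B) = 0.7909 bits
  H(C) = 1.4982 bits

Ranking: A > C > B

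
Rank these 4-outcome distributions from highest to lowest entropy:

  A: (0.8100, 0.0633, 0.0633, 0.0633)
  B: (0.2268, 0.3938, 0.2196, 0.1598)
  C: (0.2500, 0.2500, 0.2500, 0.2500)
C > B > A

Key insight: Entropy is maximized by uniform distributions and minimized by concentrated distributions.

- Uniform distributions have maximum entropy log₂(4) = 2.0000 bits
- The more "peaked" or concentrated a distribution, the lower its entropy

Entropies:
  H(A) = 1.0026 bits
  H(B) = 1.9179 bits
  H(C) = 2.0000 bits

Ranking: C > B > A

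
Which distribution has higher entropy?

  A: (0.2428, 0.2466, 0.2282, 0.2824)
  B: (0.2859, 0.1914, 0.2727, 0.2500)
A

Both distributions are close to uniform, making this a harder comparison.

H(A) = 1.9955 bits
H(B) = 1.9842 bits

The distribution closer to uniform has higher entropy.
Answer: A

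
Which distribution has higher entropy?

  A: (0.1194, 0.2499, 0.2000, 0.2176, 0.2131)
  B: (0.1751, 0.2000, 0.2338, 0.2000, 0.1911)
B

Both distributions are close to uniform, making this a harder comparison.

H(A) = 2.2845 bits
H(B) = 2.3154 bits

The distribution closer to uniform has higher entropy.
Answer: B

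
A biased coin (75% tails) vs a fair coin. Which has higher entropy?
Fair coin

The fair coin is uniform (p=0.5), maximizing binary entropy at 1 bit. The biased coin has H(0.75) ≈ 0.811 bits — its outcome is more predictable, so its entropy is lower.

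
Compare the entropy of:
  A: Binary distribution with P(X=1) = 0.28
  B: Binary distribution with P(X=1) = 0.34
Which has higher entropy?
B

For binary distributions, entropy is maximized at p=0.5 and decreases as p moves toward 0 or 1.

H(A) = H(0.28) = 0.8555 bits
H(B) = H(0.34) = 0.9248 bits

Distribution B (p=0.34) is closer to uniform (p=0.5), so it has higher entropy.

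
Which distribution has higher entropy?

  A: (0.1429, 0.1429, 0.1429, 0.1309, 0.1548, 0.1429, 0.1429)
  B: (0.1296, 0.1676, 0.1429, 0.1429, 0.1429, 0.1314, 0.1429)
A

Both distributions are close to uniform, making this a harder comparison.

H(A) = 2.8059 bits
H(B) = 2.8028 bits

The distribution closer to uniform has higher entropy.
Answer: A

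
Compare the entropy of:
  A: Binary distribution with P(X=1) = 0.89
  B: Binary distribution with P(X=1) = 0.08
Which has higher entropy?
A

For binary distributions, entropy is maximized at p=0.5 and decreases as p moves toward 0 or 1.

H(A) = H(0.89) = 0.4999 bits
H(B) = H(0.08) = 0.4022 bits

Distribution A (p=0.89) is closer to uniform (p=0.5), so it has higher entropy.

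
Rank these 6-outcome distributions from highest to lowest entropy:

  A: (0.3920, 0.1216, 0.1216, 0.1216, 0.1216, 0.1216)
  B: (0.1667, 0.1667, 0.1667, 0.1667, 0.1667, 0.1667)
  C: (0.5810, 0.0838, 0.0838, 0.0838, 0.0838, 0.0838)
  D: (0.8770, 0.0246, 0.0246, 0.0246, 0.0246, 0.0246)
B > A > C > D

Key insight: Entropy is maximized by uniform distributions and minimized by concentrated distributions.

Entropies:
  H(A) = 2.3778 bits
  H(B) = 2.5850 bits
  H(C) = 1.9539 bits
  H(D) = 0.8235 bits

Ranking: B > A > C > D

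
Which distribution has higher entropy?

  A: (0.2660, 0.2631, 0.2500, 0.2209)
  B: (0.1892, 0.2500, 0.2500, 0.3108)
A

Both distributions are close to uniform, making this a harder comparison.

H(A) = 1.9962 bits
H(B) = 1.9784 bits

The distribution closer to uniform has higher entropy.
Answer: A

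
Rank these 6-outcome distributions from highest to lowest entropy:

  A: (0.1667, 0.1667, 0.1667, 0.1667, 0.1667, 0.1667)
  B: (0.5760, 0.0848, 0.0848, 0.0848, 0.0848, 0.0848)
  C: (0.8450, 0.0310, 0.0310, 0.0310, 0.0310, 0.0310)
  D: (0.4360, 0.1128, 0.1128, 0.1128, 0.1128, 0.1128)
A > D > B > C

Key insight: Entropy is maximized by uniform distributions and minimized by concentrated distributions.

Entropies:
  H(A) = 2.5850 bits
  H(B) = 1.9678 bits
  H(C) = 0.9821 bits
  H(D) = 2.2977 bits

Ranking: A > D > B > C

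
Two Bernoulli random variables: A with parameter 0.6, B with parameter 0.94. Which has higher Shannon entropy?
A

For binary distributions, entropy is maximized at p=0.5 and decreases as p moves toward 0 or 1.

H(A) = H(0.6) = 0.9710 bits
H(B) = H(0.94) = 0.3274 bits

Distribution A (p=0.6) is closer to uniform (p=0.5), so it has higher entropy.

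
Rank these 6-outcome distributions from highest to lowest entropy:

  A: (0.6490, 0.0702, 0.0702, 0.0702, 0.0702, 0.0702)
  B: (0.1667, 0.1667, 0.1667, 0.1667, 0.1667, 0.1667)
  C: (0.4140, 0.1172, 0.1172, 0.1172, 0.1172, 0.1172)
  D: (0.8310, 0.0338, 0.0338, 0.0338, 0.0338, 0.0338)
B > C > A > D

Key insight: Entropy is maximized by uniform distributions and minimized by concentrated distributions.

Entropies:
  H(A) = 1.7500 bits
  H(B) = 2.5850 bits
  H(C) = 2.3392 bits
  H(D) = 1.0478 bits

Ranking: B > C > A > D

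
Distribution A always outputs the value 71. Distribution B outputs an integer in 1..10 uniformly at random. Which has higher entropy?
B

A is deterministic, so H(A) = 0. B is uniform over 10 outcomes, so H(B) = log₂(10) = 3.322 bits. Any distribution with genuine randomness has higher entropy than a deterministic one.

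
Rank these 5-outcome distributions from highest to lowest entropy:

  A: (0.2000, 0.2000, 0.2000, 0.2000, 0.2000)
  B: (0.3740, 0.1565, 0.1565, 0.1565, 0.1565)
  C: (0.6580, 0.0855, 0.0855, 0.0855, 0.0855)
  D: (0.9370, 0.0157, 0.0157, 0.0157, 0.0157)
A > B > C > D

Key insight: Entropy is maximized by uniform distributions and minimized by concentrated distributions.

Entropies:
  H(A) = 2.3219 bits
  H(B) = 2.2057 bits
  H(C) = 1.6107 bits
  H(D) = 0.4652 bits

Ranking: A > B > C > D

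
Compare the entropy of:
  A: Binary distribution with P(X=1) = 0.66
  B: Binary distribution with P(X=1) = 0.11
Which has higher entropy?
A

For binary distributions, entropy is maximized at p=0.5 and decreases as p moves toward 0 or 1.

H(A) = H(0.66) = 0.9248 bits
H(B) = H(0.11) = 0.4999 bits

Distribution A (p=0.66) is closer to uniform (p=0.5), so it has higher entropy.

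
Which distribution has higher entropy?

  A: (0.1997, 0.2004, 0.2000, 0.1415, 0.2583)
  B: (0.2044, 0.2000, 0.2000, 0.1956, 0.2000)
B

Both distributions are close to uniform, making this a harder comparison.

H(A) = 2.2969 bits
H(B) = 2.3218 bits

The distribution closer to uniform has higher entropy.
Answer: B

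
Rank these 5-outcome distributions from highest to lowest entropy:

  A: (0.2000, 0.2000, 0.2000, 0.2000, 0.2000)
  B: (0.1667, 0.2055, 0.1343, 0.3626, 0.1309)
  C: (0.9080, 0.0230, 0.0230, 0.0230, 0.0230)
A > B > C

Key insight: Entropy is maximized by uniform distributions and minimized by concentrated distributions.

- Uniform distributions have maximum entropy log₂(5) = 2.3219 bits
- The more "peaked" or concentrated a distribution, the lower its entropy

Entropies:
  H(A) = 2.3219 bits
  H(B) = 2.2036 bits
  H(C) = 0.6271 bits

Ranking: A > B > C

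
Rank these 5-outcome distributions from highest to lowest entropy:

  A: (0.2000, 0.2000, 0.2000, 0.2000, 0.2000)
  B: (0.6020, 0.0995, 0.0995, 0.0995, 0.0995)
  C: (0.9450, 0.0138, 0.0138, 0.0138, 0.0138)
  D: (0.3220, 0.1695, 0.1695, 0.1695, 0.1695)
A > D > B > C

Key insight: Entropy is maximized by uniform distributions and minimized by concentrated distributions.

Entropies:
  H(A) = 2.3219 bits
  H(B) = 1.7658 bits
  H(C) = 0.4173 bits
  H(D) = 2.2625 bits

Ranking: A > D > B > C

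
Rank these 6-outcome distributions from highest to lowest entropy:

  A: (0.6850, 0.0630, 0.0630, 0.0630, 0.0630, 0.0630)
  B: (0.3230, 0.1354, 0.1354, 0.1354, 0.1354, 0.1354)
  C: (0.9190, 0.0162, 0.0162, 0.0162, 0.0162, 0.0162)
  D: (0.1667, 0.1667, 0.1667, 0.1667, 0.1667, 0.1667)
D > B > A > C

Key insight: Entropy is maximized by uniform distributions and minimized by concentrated distributions.

Entropies:
  H(A) = 1.6303 bits
  H(B) = 2.4796 bits
  H(C) = 0.5938 bits
  H(D) = 2.5850 bits

Ranking: D > B > A > C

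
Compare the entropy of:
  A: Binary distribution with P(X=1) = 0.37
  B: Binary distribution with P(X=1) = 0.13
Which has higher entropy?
A

For binary distributions, entropy is maximized at p=0.5 and decreases as p moves toward 0 or 1.

H(A) = H(0.37) = 0.9507 bits
H(B) = H(0.13) = 0.5574 bits

Distribution A (p=0.37) is closer to uniform (p=0.5), so it has higher entropy.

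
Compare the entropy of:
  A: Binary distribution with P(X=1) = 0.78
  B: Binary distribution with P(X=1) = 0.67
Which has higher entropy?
B

For binary distributions, entropy is maximized at p=0.5 and decreases as p moves toward 0 or 1.

H(A) = H(0.78) = 0.7602 bits
H(B) = H(0.67) = 0.9149 bits

Distribution B (p=0.67) is closer to uniform (p=0.5), so it has higher entropy.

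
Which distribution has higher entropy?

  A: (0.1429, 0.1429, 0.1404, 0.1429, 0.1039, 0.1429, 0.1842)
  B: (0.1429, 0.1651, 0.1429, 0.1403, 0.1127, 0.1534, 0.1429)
B

Both distributions are close to uniform, making this a harder comparison.

H(A) = 2.7910 bits
H(B) = 2.7994 bits

The distribution closer to uniform has higher entropy.
Answer: B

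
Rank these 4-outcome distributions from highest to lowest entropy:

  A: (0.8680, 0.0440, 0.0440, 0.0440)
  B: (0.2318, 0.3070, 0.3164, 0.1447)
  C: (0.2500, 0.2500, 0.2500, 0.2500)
C > B > A

Key insight: Entropy is maximized by uniform distributions and minimized by concentrated distributions.

- Uniform distributions have maximum entropy log₂(4) = 2.0000 bits
- The more "peaked" or concentrated a distribution, the lower its entropy

Entropies:
  H(A) = 0.7721 bits
  H(B) = 1.9408 bits
  H(C) = 2.0000 bits

Ranking: C > B > A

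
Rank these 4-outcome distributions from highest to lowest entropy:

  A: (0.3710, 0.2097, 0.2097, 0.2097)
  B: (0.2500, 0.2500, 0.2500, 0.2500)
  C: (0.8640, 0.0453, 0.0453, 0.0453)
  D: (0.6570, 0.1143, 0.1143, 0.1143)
B > A > D > C

Key insight: Entropy is maximized by uniform distributions and minimized by concentrated distributions.

Entropies:
  H(A) = 1.9484 bits
  H(B) = 2.0000 bits
  H(C) = 0.7892 bits
  H(D) = 1.4713 bits

Ranking: B > A > D > C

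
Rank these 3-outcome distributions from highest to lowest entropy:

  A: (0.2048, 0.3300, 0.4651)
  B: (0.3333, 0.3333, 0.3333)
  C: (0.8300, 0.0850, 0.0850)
B > A > C

Key insight: Entropy is maximized by uniform distributions and minimized by concentrated distributions.

- Uniform distributions have maximum entropy log₂(3) = 1.5850 bits
- The more "peaked" or concentrated a distribution, the lower its entropy

Entropies:
  H(A) = 1.5100 bits
  H(B) = 1.5850 bits
  H(C) = 0.8277 bits

Ranking: B > A > C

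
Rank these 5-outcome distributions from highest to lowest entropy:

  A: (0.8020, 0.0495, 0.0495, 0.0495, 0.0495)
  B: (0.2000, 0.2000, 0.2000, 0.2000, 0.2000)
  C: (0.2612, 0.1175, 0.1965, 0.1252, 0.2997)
B > C > A

Key insight: Entropy is maximized by uniform distributions and minimized by concentrated distributions.

- Uniform distributions have maximum entropy log₂(5) = 2.3219 bits
- The more "peaked" or concentrated a distribution, the lower its entropy

Entropies:
  H(A) = 1.1139 bits
  H(B) = 2.3219 bits
  H(C) = 2.2263 bits

Ranking: B > C > A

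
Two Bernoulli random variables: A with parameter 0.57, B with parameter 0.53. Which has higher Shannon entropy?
B

For binary distributions, entropy is maximized at p=0.5 and decreases as p moves toward 0 or 1.

H(A) = H(0.57) = 0.9858 bits
H(B) = H(0.53) = 0.9974 bits

Distribution B (p=0.53) is closer to uniform (p=0.5), so it has higher entropy.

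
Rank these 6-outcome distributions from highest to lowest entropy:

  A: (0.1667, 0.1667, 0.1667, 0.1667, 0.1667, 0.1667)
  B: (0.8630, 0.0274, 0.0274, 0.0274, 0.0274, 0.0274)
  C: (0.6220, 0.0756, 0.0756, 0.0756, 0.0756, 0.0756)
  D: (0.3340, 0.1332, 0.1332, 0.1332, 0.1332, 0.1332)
A > D > C > B

Key insight: Entropy is maximized by uniform distributions and minimized by concentrated distributions.

Entropies:
  H(A) = 2.5850 bits
  H(B) = 0.8944 bits
  H(C) = 1.8343 bits
  H(D) = 2.4654 bits

Ranking: A > D > C > B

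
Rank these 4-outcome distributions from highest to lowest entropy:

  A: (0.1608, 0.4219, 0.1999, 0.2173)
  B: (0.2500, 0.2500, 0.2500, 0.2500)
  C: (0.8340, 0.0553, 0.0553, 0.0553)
B > A > C

Key insight: Entropy is maximized by uniform distributions and minimized by concentrated distributions.

- Uniform distributions have maximum entropy log₂(4) = 2.0000 bits
- The more "peaked" or concentrated a distribution, the lower its entropy

Entropies:
  H(A) = 1.8921 bits
  H(B) = 2.0000 bits
  H(C) = 0.9116 bits

Ranking: B > A > C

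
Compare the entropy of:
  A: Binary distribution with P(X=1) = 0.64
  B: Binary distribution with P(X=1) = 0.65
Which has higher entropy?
A

For binary distributions, entropy is maximized at p=0.5 and decreases as p moves toward 0 or 1.

H(A) = H(0.64) = 0.9427 bits
H(B) = H(0.65) = 0.9341 bits

Distribution A (p=0.64) is closer to uniform (p=0.5), so it has higher entropy.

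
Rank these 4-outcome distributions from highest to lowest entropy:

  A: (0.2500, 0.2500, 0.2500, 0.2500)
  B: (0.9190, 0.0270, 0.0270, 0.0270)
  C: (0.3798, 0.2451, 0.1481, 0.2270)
A > C > B

Key insight: Entropy is maximized by uniform distributions and minimized by concentrated distributions.

- Uniform distributions have maximum entropy log₂(4) = 2.0000 bits
- The more "peaked" or concentrated a distribution, the lower its entropy

Entropies:
  H(A) = 2.0000 bits
  H(B) = 0.5341 bits
  H(C) = 1.9213 bits

Ranking: A > C > B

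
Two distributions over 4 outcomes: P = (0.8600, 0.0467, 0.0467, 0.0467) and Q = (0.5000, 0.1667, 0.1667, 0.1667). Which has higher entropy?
Q

P is highly concentrated on one outcome (86%), making it nearly deterministic. Q spreads its mass more evenly (max 50%). The more spread-out distribution has higher entropy: H(P) ≈ 0.806 bits, H(Q) ≈ 1.792 bits.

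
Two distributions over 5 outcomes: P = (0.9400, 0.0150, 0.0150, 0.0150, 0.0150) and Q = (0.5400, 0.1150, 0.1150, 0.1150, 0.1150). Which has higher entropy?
Q

P is highly concentrated on one outcome (94%), making it nearly deterministic. Q spreads its mass more evenly (max 54%). The more spread-out distribution has higher entropy: H(P) ≈ 0.447 bits, H(Q) ≈ 1.915 bits.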